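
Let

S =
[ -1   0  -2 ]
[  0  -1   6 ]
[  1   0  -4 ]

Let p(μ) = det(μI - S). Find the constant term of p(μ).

p(μ) = μ^3 + 6μ^2 + 11μ + 6.
The constant term is 6.

6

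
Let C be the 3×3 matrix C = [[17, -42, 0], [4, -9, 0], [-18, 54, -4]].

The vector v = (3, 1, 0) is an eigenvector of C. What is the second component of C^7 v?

2187

First find the eigenvalue: Cv = (9, 3, 0) = 3·(3, 1, 0), so λ = 3.
Then C^7 v = λ^7·v = 3^7·(3, 1, 0) = 2187·(3, 1, 0) = (6561, 2187, 0).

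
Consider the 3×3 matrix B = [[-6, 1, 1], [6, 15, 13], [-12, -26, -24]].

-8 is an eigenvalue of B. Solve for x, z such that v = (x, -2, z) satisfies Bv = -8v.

-1, 4

We need (B + 8I)v = 0.
B + 8I = [[2, 1, 1], [6, 23, 13], [-12, -26, -16]].
Row 1: (2)·x + (1)·-2 + (1)·z = 0
Row 2: (6)·x + (23)·-2 + (13)·z = 0
Row 3: (-12)·x + (-26)·-2 + (-16)·z = 0
Solving gives x = -1, z = 4.
Check: B·(-1, -2, 4) = (8, 16, -32) = -8·(-1, -2, 4).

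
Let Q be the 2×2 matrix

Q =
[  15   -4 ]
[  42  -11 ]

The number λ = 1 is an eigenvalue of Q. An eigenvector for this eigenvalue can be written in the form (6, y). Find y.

We need (Q - 1I)v = 0.
Q - 1I = [[14, -4], [42, -12]].
Row 1: (14)·6 + (-4)·y = 0
Row 2: (42)·6 + (-12)·y = 0
Solving gives y = 21.
Check: Q·(6, 21) = (6, 21) = 1·(6, 21).

21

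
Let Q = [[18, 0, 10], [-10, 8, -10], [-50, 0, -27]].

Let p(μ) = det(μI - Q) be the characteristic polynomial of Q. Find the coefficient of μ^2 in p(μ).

1

The coefficient of μ^2 of det(μI - Q) is −trace(Q).
trace(Q) = (18) + (8) + (-27) = -1, so the coefficient is 1.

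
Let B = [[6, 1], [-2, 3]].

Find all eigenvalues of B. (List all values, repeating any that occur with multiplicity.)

4, 5

det(B - μI) = (6 - μ)(3 - μ) - (1)·(-2) = μ^2 - 9μ + 20.
This factors as (μ - 4)·(μ - 5) = 0.
Eigenvalues: 4, 5.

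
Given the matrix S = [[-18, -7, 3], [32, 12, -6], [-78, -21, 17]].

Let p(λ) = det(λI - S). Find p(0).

80

p(0) = det(0·I − S) = det(−S) = (−1)^3·det(S).
det(S) = -80, so p(0) = 80.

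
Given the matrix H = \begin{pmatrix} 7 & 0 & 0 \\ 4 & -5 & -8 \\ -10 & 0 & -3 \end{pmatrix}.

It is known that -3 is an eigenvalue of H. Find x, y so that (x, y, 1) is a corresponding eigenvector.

We need (H + 3I)v = 0.
H + 3I = [[10, 0, 0], [4, -2, -8], [-10, 0, 0]].
Row 1: (10)·x + (0)·y + (0)·1 = 0
Row 2: (4)·x + (-2)·y + (-8)·1 = 0
Row 3: (-10)·x + (0)·y + (0)·1 = 0
Solving gives x = 0, y = -4.
Check: H·(0, -4, 1) = (0, 12, -3) = -3·(0, -4, 1).

0, -4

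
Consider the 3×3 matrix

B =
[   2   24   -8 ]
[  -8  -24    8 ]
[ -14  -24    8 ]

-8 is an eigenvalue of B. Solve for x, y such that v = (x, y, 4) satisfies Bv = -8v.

8, -2

We need (B + 8I)v = 0.
B + 8I = [[10, 24, -8], [-8, -16, 8], [-14, -24, 16]].
Row 1: (10)·x + (24)·y + (-8)·4 = 0
Row 2: (-8)·x + (-16)·y + (8)·4 = 0
Row 3: (-14)·x + (-24)·y + (16)·4 = 0
Solving gives x = 8, y = -2.
Check: B·(8, -2, 4) = (-64, 16, -32) = -8·(8, -2, 4).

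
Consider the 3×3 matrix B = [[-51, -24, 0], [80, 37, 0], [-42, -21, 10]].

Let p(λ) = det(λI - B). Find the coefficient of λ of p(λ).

p(λ) = λ^3 + 4λ^2 - 107λ - 330.
The coefficient of λ is -107.

-107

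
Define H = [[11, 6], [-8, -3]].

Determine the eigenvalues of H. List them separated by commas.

3, 5

det(H - λI) = (11 - λ)(-3 - λ) - (6)·(-8) = λ^2 - 8λ + 15.
This factors as (λ - 3)·(λ - 5) = 0.
Eigenvalues: 3, 5.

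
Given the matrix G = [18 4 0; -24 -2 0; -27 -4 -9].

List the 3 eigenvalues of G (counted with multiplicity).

-9, 6, 10

The characteristic polynomial is p(s) = det(sI - G).
Cofactor expansion gives p(s) = s^3 - 7s^2 - 84s + 540.
Rational-root test: s = 6 gives p(6) = 0.
Factor out (s - 6): p(s) = (s - 6)·(s^2 - s - 90).
The quadratic factors as (s + 9)·(s - 10).
Eigenvalues: -9, 6, 10.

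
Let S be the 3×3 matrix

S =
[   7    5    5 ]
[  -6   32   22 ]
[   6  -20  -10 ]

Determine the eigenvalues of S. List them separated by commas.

7, 10, 12

The characteristic polynomial is p(lambda) = det(lambda·I - S).
Expanding the 3×3 determinant: p(lambda) = lambda^3 - 29·lambda^2 + 274·lambda - 840.
Try lambda = 7: p(7) = 0, so 7 is a root.
Dividing by (lambda - 7) leaves lambda^2 - 22·lambda + 120.
The quadratic factors as (lambda - 10)·(lambda - 12).
Eigenvalues: 7, 10, 12.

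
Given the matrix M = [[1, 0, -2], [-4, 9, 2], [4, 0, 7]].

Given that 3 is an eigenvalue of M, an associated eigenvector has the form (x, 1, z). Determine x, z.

We need (M - 3I)v = 0.
M - 3I = [[-2, 0, -2], [-4, 6, 2], [4, 0, 4]].
Row 1: (-2)·x + (0)·1 + (-2)·z = 0
Row 2: (-4)·x + (6)·1 + (2)·z = 0
Row 3: (4)·x + (0)·1 + (4)·z = 0
Solving gives x = 1, z = -1.
Check: M·(1, 1, -1) = (3, 3, -3) = 3·(1, 1, -1).

1, -1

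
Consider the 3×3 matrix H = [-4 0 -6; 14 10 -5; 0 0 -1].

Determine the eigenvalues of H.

-4, -1, 10

Compute the characteristic polynomial p(λ) = det(λI - H).
Cofactor expansion gives p(λ) = λ^3 - 5λ^2 - 46λ - 40.
Since p(10) = 0, λ = 10 is a root.
Factor out (λ - 10): p(λ) = (λ - 10)·(λ^2 + 5λ + 4).
The quadratic factors as (λ + 4)·(λ + 1).
Eigenvalues: -4, -1, 10.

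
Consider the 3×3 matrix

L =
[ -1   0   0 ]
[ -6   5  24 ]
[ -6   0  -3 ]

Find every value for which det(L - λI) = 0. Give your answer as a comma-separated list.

The characteristic polynomial is p(lambda) = det(lambda·I - L).
Expanding along the first row, p(lambda) = lambda^3 - lambda^2 - 17·lambda - 15.
Try lambda = 5: p(5) = 0, so 5 is a root.
Factor out (lambda - 5): p(lambda) = (lambda - 5)·(lambda^2 + 4·lambda + 3).
The quadratic factors as (lambda + 3)·(lambda + 1).
Eigenvalues: -3, -1, 5.

-3, -1, 5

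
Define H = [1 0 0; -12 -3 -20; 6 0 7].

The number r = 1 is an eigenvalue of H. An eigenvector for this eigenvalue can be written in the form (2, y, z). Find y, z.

We need (H - 1I)v = 0.
H - 1I = [[0, 0, 0], [-12, -4, -20], [6, 0, 6]].
Row 1: (0)·2 + (0)·y + (0)·z = 0
Row 2: (-12)·2 + (-4)·y + (-20)·z = 0
Row 3: (6)·2 + (0)·y + (6)·z = 0
Solving gives y = 4, z = -2.
Check: H·(2, 4, -2) = (2, 4, -2) = 1·(2, 4, -2).

4, -2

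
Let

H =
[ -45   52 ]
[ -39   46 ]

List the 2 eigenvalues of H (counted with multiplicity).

det(H - sI) = (-45 - s)(46 - s) - (52)·(-39) = s^2 - s - 42.
This factors as (s + 6)·(s - 7) = 0.
Eigenvalues: -6, 7.

-6, 7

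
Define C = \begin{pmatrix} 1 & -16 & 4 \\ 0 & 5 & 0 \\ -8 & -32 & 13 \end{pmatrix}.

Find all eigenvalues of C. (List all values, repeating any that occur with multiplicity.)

5, 5, 9

Set up det(rI - C) = 0.
Expanding the 3×3 determinant: p(r) = r^3 - 19r^2 + 115r - 225.
Since p(5) = 0, r = 5 is a root.
Dividing by (r - 5) leaves r^2 - 14r + 45.
The quadratic factors as (r - 5)·(r - 9).
Eigenvalues: 5, 5, 9.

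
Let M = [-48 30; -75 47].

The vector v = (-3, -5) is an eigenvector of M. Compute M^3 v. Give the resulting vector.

First find the eigenvalue: Mv = (-6, -10) = 2·(-3, -5), so λ = 2.
Then M^3 v = λ^3·v = 2^3·(-3, -5) = 8·(-3, -5) = (-24, -40).

(-24, -40)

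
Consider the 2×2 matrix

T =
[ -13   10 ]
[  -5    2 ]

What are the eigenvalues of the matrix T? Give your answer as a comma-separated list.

-8, -3

det(T - λI) = (-13 - λ)(2 - λ) - (10)·(-5) = λ^2 + 11λ + 24.
This factors as (λ + 8)·(λ + 3) = 0.
Eigenvalues: -8, -3.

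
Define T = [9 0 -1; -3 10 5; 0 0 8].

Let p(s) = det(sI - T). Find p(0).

p(0) = det(0·I − T) = det(−T) = (−1)^3·det(T).
det(T) = 720, so p(0) = -720.

-720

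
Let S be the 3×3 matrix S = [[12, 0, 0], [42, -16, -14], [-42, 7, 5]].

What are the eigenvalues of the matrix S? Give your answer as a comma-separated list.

-9, -2, 12

The characteristic polynomial is p(r) = det(rI - S).
Cofactor expansion gives p(r) = r^3 - r^2 - 114r - 216.
Try r = -2: p(-2) = 0, so -2 is a root.
Dividing by (r + 2) leaves r^2 - 3r - 108.
The quadratic factors as (r + 9)·(r - 12).
Eigenvalues: -9, -2, 12.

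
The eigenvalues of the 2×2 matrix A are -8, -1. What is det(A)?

8

det(A) is the product of the eigenvalues: (-8) · (-1) = 8.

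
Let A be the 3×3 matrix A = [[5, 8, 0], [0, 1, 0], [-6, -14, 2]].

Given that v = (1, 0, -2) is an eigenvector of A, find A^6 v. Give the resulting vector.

First find the eigenvalue: Av = (5, 0, -10) = 5·(1, 0, -2), so λ = 5.
Then A^6 v = λ^6·v = 5^6·(1, 0, -2) = 15625·(1, 0, -2) = (15625, 0, -31250).

(15625, 0, -31250)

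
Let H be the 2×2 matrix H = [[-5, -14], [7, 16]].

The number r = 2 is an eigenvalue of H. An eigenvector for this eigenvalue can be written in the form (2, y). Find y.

We need (H - 2I)v = 0.
H - 2I = [[-7, -14], [7, 14]].
Row 1: (-7)·2 + (-14)·y = 0
Row 2: (7)·2 + (14)·y = 0
Solving gives y = -1.
Check: H·(2, -1) = (4, -2) = 2·(2, -1).

-1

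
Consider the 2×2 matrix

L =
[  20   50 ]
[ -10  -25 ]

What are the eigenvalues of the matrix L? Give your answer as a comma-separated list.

-5, 0

det(L - λI) = (20 - λ)(-25 - λ) - (50)·(-10) = λ^2 + 5λ.
This factors as (λ + 5)·λ = 0.
Eigenvalues: -5, 0.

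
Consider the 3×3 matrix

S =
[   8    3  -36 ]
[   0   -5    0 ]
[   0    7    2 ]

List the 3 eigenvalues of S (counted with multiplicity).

-5, 2, 8

Compute the characteristic polynomial p(s) = det(sI - S).
Expanding along the first row, p(s) = s^3 - 5s^2 - 34s + 80.
Since p(8) = 0, s = 8 is a root.
Dividing by (s - 8) leaves s^2 + 3s - 10.
The quadratic factors as (s + 5)·(s - 2).
Eigenvalues: -5, 2, 8.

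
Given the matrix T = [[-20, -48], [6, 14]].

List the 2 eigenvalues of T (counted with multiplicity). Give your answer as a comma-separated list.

-4, -2

det(T - μI) = (-20 - μ)(14 - μ) - (-48)·(6) = μ^2 + 6μ + 8.
This factors as (μ + 4)·(μ + 2) = 0.
Eigenvalues: -4, -2.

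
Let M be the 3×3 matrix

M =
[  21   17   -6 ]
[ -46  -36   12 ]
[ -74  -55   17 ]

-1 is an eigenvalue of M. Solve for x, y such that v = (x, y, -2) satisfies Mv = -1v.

We need (M + 1I)v = 0.
M + 1I = [[22, 17, -6], [-46, -35, 12], [-74, -55, 18]].
Row 1: (22)·x + (17)·y + (-6)·-2 = 0
Row 2: (-46)·x + (-35)·y + (12)·-2 = 0
Row 3: (-74)·x + (-55)·y + (18)·-2 = 0
Solving gives x = 1, y = -2.
Check: M·(1, -2, -2) = (-1, 2, 2) = -1·(1, -2, -2).

1, -2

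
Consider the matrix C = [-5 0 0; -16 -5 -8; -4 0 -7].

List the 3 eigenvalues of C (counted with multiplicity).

Set up det(μI - C) = 0.
Expanding along the first row, p(μ) = μ^3 + 17μ^2 + 95μ + 175.
Rational-root test: μ = -5 gives p(-5) = 0.
Dividing by (μ + 5) leaves μ^2 + 12μ + 35.
The quadratic factors as (μ + 7)·(μ + 5).
Eigenvalues: -7, -5, -5.

-7, -5, -5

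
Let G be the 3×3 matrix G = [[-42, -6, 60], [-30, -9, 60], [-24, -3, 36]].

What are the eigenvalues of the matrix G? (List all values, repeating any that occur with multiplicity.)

The characteristic polynomial is p(λ) = det(λI - G).
Expanding the 3×3 determinant: p(λ) = λ^3 + 15λ^2 - 18λ - 648.
Since p(6) = 0, λ = 6 is a root.
Factor out (λ - 6): p(λ) = (λ - 6)·(λ^2 + 21λ + 108).
The quadratic factors as (λ + 12)·(λ + 9).
Eigenvalues: -12, -9, 6.

-12, -9, 6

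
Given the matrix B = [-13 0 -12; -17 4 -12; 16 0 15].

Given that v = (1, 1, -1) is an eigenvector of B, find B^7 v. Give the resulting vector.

(-1, -1, 1)

First find the eigenvalue: Bv = (-1, -1, 1) = -1·(1, 1, -1), so λ = -1.
Then B^7 v = λ^7·v = (-1)^7·(1, 1, -1) = -1·(1, 1, -1) = (-1, -1, 1).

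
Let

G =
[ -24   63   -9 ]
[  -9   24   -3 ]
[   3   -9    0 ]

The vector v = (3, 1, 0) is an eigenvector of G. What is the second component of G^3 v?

First find the eigenvalue: Gv = (-9, -3, 0) = -3·(3, 1, 0), so λ = -3.
Then G^3 v = λ^3·v = (-3)^3·(3, 1, 0) = -27·(3, 1, 0) = (-81, -27, 0).

-27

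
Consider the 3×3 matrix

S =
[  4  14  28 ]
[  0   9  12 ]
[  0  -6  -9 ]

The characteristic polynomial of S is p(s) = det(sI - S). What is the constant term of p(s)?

36

p(s) = s^3 - 4s^2 - 9s + 36.
The constant term is 36.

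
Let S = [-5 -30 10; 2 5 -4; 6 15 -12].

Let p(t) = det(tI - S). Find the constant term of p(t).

p(t) = t^3 + 12t^2 + 35t.
The constant term is 0.

0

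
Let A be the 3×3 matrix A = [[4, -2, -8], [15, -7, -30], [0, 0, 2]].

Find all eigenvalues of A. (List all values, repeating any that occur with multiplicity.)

-2, -1, 2

The characteristic polynomial is p(λ) = det(λI - A).
Expanding along the first row, p(λ) = λ^3 + λ^2 - 4λ - 4.
Since p(-1) = 0, λ = -1 is a root.
Factor out (λ + 1): p(λ) = (λ + 1)·(λ^2 - 4).
The quadratic factors as (λ + 2)·(λ - 2).
Eigenvalues: -2, -1, 2.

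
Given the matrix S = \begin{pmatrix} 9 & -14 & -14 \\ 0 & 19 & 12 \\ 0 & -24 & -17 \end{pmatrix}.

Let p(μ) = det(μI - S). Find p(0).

315

p(0) = det(0·I − S) = det(−S) = (−1)^3·det(S).
det(S) = -315, so p(0) = 315.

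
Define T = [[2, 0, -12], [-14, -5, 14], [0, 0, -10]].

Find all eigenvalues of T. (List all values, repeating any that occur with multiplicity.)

Set up det(μI - T) = 0.
Expanding along the first row, p(μ) = μ^3 + 13μ^2 + 20μ - 100.
Since p(2) = 0, μ = 2 is a root.
Dividing by (μ - 2) leaves μ^2 + 15μ + 50.
The quadratic factors as (μ + 10)·(μ + 5).
Eigenvalues: -10, -5, 2.

-10, -5, 2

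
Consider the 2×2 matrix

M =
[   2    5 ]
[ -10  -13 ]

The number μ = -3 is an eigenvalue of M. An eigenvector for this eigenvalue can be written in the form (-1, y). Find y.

We need (M + 3I)v = 0.
M + 3I = [[5, 5], [-10, -10]].
Row 1: (5)·-1 + (5)·y = 0
Row 2: (-10)·-1 + (-10)·y = 0
Solving gives y = 1.
Check: M·(-1, 1) = (3, -3) = -3·(-1, 1).

1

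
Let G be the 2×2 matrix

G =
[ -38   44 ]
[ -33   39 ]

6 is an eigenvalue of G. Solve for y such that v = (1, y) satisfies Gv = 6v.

1

We need (G - 6I)v = 0.
G - 6I = [[-44, 44], [-33, 33]].
Row 1: (-44)·1 + (44)·y = 0
Row 2: (-33)·1 + (33)·y = 0
Solving gives y = 1.
Check: G·(1, 1) = (6, 6) = 6·(1, 1).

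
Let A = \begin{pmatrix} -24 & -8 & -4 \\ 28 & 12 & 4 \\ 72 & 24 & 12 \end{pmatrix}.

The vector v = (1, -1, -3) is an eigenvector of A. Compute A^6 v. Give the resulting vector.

First find the eigenvalue: Av = (-4, 4, 12) = -4·(1, -1, -3), so λ = -4.
Then A^6 v = λ^6·v = (-4)^6·(1, -1, -3) = 4096·(1, -1, -3) = (4096, -4096, -12288).

(4096, -4096, -12288)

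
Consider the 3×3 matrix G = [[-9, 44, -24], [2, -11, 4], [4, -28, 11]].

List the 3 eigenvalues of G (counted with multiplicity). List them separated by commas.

Set up det(λI - G) = 0.
Cofactor expansion gives p(λ) = λ^3 + 9λ^2 - λ - 105.
Since p(-7) = 0, λ = -7 is a root.
Factor out (λ + 7): p(λ) = (λ + 7)·(λ^2 + 2λ - 15).
The quadratic factors as (λ + 5)·(λ - 3).
Eigenvalues: -7, -5, 3.

-7, -5, 3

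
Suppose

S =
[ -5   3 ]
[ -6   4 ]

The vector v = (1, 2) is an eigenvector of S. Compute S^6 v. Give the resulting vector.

(1, 2)

First find the eigenvalue: Sv = (1, 2) = 1·(1, 2), so λ = 1.
Then S^6 v = λ^6·v = 1^6·(1, 2) = 1·(1, 2) = (1, 2).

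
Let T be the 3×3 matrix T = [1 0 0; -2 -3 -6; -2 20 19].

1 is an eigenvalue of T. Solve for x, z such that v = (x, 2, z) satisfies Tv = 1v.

We need (T - 1I)v = 0.
T - 1I = [[0, 0, 0], [-2, -4, -6], [-2, 20, 18]].
Row 1: (0)·x + (0)·2 + (0)·z = 0
Row 2: (-2)·x + (-4)·2 + (-6)·z = 0
Row 3: (-2)·x + (20)·2 + (18)·z = 0
Solving gives x = 2, z = -2.
Check: T·(2, 2, -2) = (2, 2, -2) = 1·(2, 2, -2).

2, -2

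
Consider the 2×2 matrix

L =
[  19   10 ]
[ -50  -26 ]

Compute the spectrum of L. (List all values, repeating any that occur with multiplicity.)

det(L - lambda·I) = (19 - lambda)(-26 - lambda) - (10)·(-50) = lambda^2 + 7·lambda + 6.
This factors as (lambda + 6)·(lambda + 1) = 0.
Eigenvalues: -6, -1.

-6, -1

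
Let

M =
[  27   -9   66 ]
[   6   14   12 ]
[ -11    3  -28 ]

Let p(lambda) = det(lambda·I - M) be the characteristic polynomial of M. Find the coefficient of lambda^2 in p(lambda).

The coefficient of lambda^2 of det(lambda·I - M) is −trace(M).
trace(M) = (27) + (14) + (-28) = 13, so the coefficient is -13.

-13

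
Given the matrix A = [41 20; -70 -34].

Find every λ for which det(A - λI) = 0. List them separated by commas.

1, 6

det(A - λI) = (41 - λ)(-34 - λ) - (20)·(-70) = λ^2 - 7λ + 6.
This factors as (λ - 1)·(λ - 6) = 0.
Eigenvalues: 1, 6.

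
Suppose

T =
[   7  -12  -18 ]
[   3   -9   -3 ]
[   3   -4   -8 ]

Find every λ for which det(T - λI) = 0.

Compute the characteristic polynomial p(λ) = det(λI - T).
Expanding the 3×3 determinant: p(λ) = λ^3 + 10λ^2 + 31λ + 30.
Try λ = -2: p(-2) = 0, so -2 is a root.
Dividing by (λ + 2) leaves λ^2 + 8λ + 15.
The quadratic factors as (λ + 5)·(λ + 3).
Eigenvalues: -5, -3, -2.

-5, -3, -2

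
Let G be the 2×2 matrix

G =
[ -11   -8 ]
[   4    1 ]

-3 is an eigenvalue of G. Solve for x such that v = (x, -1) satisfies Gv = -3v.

We need (G + 3I)v = 0.
G + 3I = [[-8, -8], [4, 4]].
Row 1: (-8)·x + (-8)·-1 = 0
Row 2: (4)·x + (4)·-1 = 0
Solving gives x = 1.
Check: G·(1, -1) = (-3, 3) = -3·(1, -1).

1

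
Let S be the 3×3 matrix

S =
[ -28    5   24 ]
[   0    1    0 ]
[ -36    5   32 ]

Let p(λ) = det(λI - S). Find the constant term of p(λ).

32

p(λ) = λ^3 - 5λ^2 - 28λ + 32.
The constant term is 32.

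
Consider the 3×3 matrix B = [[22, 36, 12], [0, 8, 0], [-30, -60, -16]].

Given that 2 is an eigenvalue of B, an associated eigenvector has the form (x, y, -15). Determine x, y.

We need (B - 2I)v = 0.
B - 2I = [[20, 36, 12], [0, 6, 0], [-30, -60, -18]].
Row 1: (20)·x + (36)·y + (12)·-15 = 0
Row 2: (0)·x + (6)·y + (0)·-15 = 0
Row 3: (-30)·x + (-60)·y + (-18)·-15 = 0
Solving gives x = 9, y = 0.
Check: B·(9, 0, -15) = (18, 0, -30) = 2·(9, 0, -15).

9, 0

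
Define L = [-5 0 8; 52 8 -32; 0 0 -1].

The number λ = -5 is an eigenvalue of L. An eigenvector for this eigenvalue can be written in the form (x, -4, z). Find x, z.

1, 0

We need (L + 5I)v = 0.
L + 5I = [[0, 0, 8], [52, 13, -32], [0, 0, 4]].
Row 1: (0)·x + (0)·-4 + (8)·z = 0
Row 2: (52)·x + (13)·-4 + (-32)·z = 0
Row 3: (0)·x + (0)·-4 + (4)·z = 0
Solving gives x = 1, z = 0.
Check: L·(1, -4, 0) = (-5, 20, 0) = -5·(1, -4, 0).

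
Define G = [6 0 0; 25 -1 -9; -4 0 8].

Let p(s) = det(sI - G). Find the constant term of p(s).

48

p(s) = s^3 - 13s^2 + 34s + 48.
The constant term is 48.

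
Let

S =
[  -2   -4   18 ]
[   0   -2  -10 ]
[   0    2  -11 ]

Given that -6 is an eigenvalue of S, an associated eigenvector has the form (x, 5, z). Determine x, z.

We need (S + 6I)v = 0.
S + 6I = [[4, -4, 18], [0, 4, -10], [0, 2, -5]].
Row 1: (4)·x + (-4)·5 + (18)·z = 0
Row 2: (0)·x + (4)·5 + (-10)·z = 0
Row 3: (0)·x + (2)·5 + (-5)·z = 0
Solving gives x = -4, z = 2.
Check: S·(-4, 5, 2) = (24, -30, -12) = -6·(-4, 5, 2).

-4, 2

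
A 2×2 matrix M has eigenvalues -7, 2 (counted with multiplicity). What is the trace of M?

-5

trace(M) is the sum of the eigenvalues: (-7) + (2) = -5.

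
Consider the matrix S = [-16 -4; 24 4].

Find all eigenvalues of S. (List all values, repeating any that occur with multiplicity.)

det(S - λI) = (-16 - λ)(4 - λ) - (-4)·(24) = λ^2 + 12λ + 32.
This factors as (λ + 8)·(λ + 4) = 0.
Eigenvalues: -8, -4.

-8, -4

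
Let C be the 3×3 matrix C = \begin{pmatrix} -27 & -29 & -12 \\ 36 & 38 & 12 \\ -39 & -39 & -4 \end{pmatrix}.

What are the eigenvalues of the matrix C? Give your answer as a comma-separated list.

The characteristic polynomial is p(λ) = det(λI - C).
Expanding along the first row, p(λ) = λ^3 - 7λ^2 - 26λ + 72.
Since p(-4) = 0, λ = -4 is a root.
Factor out (λ + 4): p(λ) = (λ + 4)·(λ^2 - 11λ + 18).
The quadratic factors as (λ - 2)·(λ - 9).
Eigenvalues: -4, 2, 9.

-4, 2, 9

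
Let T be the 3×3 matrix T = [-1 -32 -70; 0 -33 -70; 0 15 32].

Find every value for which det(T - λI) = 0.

Compute the characteristic polynomial p(λ) = det(λI - T).
Expanding the 3×3 determinant: p(λ) = λ^3 + 2λ^2 - 5λ - 6.
Try λ = 2: p(2) = 0, so 2 is a root.
Factor out (λ - 2): p(λ) = (λ - 2)·(λ^2 + 4λ + 3).
The quadratic factors as (λ + 3)·(λ + 1).
Eigenvalues: -3, -1, 2.

-3, -1, 2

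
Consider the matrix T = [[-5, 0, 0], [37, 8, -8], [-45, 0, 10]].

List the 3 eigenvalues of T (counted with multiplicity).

-5, 8, 10

Compute the characteristic polynomial p(s) = det(sI - T).
Expanding along the first row, p(s) = s^3 - 13s^2 - 10s + 400.
Since p(10) = 0, s = 10 is a root.
Factor out (s - 10): p(s) = (s - 10)·(s^2 - 3s - 40).
The quadratic factors as (s + 5)·(s - 8).
Eigenvalues: -5, 8, 10.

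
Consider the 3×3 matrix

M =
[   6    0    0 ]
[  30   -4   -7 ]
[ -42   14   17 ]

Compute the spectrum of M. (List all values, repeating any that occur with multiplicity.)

Set up det(lambda·I - M) = 0.
Cofactor expansion gives p(lambda) = lambda^3 - 19·lambda^2 + 108·lambda - 180.
Since p(6) = 0, lambda = 6 is a root.
Dividing by (lambda - 6) leaves lambda^2 - 13·lambda + 30.
The quadratic factors as (lambda - 3)·(lambda - 10).
Eigenvalues: 3, 6, 10.

3, 6, 10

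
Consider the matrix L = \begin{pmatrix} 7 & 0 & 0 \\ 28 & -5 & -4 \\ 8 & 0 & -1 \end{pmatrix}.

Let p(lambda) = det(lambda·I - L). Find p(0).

-35

p(0) = det(0·I − L) = det(−L) = (−1)^3·det(L).
det(L) = 35, so p(0) = -35.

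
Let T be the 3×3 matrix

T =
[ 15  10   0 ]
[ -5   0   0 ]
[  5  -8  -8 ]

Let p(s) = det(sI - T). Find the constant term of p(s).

400

p(s) = s^3 - 7s^2 - 70s + 400.
The constant term is 400.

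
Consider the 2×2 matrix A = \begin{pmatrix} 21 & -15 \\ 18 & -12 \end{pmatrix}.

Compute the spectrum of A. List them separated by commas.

3, 6

det(A - lambda·I) = (21 - lambda)(-12 - lambda) - (-15)·(18) = lambda^2 - 9·lambda + 18.
This factors as (lambda - 3)·(lambda - 6) = 0.
Eigenvalues: 3, 6.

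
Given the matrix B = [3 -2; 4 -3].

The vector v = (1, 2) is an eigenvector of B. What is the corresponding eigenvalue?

-1

Compute Bv: B·(1, 2) = (-1, -2).
Since Bv = λv, compare component 1: -1 = λ·1, so λ = -1.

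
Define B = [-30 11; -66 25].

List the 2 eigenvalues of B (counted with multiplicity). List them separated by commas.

-8, 3

det(B - lambda·I) = (-30 - lambda)(25 - lambda) - (11)·(-66) = lambda^2 + 5·lambda - 24.
This factors as (lambda + 8)·(lambda - 3) = 0.
Eigenvalues: -8, 3.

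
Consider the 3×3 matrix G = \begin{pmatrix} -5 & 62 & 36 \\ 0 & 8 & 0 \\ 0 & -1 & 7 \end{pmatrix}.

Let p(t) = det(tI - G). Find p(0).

280

p(0) = det(0·I − G) = det(−G) = (−1)^3·det(G).
det(G) = -280, so p(0) = 280.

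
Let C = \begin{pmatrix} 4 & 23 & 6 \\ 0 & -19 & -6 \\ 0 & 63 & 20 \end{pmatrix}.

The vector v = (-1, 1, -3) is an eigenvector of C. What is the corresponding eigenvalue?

-1

Compute Cv: C·(-1, 1, -3) = (1, -1, 3).
Since Cv = λv, compare component 1: 1 = λ·-1, so λ = -1.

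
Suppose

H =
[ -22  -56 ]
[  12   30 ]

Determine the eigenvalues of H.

2, 6

det(H - sI) = (-22 - s)(30 - s) - (-56)·(12) = s^2 - 8s + 12.
This factors as (s - 2)·(s - 6) = 0.
Eigenvalues: 2, 6.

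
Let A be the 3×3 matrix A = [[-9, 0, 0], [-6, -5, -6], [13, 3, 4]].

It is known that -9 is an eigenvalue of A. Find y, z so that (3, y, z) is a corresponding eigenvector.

0, -3

We need (A + 9I)v = 0.
A + 9I = [[0, 0, 0], [-6, 4, -6], [13, 3, 13]].
Row 1: (0)·3 + (0)·y + (0)·z = 0
Row 2: (-6)·3 + (4)·y + (-6)·z = 0
Row 3: (13)·3 + (3)·y + (13)·z = 0
Solving gives y = 0, z = -3.
Check: A·(3, 0, -3) = (-27, 0, 27) = -9·(3, 0, -3).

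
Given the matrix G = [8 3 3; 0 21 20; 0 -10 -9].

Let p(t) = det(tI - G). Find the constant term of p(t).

p(t) = t^3 - 20t^2 + 107t - 88.
The constant term is -88.

-88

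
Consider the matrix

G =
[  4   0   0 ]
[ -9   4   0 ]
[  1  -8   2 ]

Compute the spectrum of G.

2, 4, 4

G is lower triangular, so its eigenvalues are the diagonal entries.
Diagonal: 4, 4, 2.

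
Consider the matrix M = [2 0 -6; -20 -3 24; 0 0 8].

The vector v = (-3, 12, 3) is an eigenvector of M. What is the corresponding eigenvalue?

Compute Mv: M·(-3, 12, 3) = (-24, 96, 24).
Since Mv = λv, compare component 1: -24 = λ·-3, so λ = 8.

8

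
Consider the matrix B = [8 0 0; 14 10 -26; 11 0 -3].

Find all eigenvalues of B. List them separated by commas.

-3, 8, 10

The characteristic polynomial is p(μ) = det(μI - B).
Expanding the 3×3 determinant: p(μ) = μ^3 - 15μ^2 + 26μ + 240.
Try μ = 8: p(8) = 0, so 8 is a root.
Factor out (μ - 8): p(μ) = (μ - 8)·(μ^2 - 7μ - 30).
The quadratic factors as (μ + 3)·(μ - 10).
Eigenvalues: -3, 8, 10.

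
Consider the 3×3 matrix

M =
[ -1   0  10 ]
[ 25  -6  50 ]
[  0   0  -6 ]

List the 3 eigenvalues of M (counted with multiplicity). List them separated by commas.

Set up det(λI - M) = 0.
Cofactor expansion gives p(λ) = λ^3 + 13λ^2 + 48λ + 36.
Since p(-1) = 0, λ = -1 is a root.
Factor out (λ + 1): p(λ) = (λ + 1)·(λ^2 + 12λ + 36).
The quadratic factor is (λ + 6)^2.
Eigenvalues: -6, -6, -1.

-6, -6, -1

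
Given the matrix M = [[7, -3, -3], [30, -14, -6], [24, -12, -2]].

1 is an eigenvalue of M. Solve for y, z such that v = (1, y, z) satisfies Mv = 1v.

We need (M - 1I)v = 0.
M - 1I = [[6, -3, -3], [30, -15, -6], [24, -12, -3]].
Row 1: (6)·1 + (-3)·y + (-3)·z = 0
Row 2: (30)·1 + (-15)·y + (-6)·z = 0
Row 3: (24)·1 + (-12)·y + (-3)·z = 0
Solving gives y = 2, z = 0.
Check: M·(1, 2, 0) = (1, 2, 0) = 1·(1, 2, 0).

2, 0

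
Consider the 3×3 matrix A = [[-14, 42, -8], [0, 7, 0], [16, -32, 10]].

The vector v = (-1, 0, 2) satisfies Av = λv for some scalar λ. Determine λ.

2

Compute Av: A·(-1, 0, 2) = (-2, 0, 4).
Since Av = λv, compare component 1: -2 = λ·-1, so λ = 2.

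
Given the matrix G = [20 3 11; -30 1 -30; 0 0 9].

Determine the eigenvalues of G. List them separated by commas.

The characteristic polynomial is p(s) = det(sI - G).
Expanding along the first row, p(s) = s^3 - 30s^2 + 299s - 990.
Since p(9) = 0, s = 9 is a root.
Factor out (s - 9): p(s) = (s - 9)·(s^2 - 21s + 110).
The quadratic factors as (s - 10)·(s - 11).
Eigenvalues: 9, 10, 11.

9, 10, 11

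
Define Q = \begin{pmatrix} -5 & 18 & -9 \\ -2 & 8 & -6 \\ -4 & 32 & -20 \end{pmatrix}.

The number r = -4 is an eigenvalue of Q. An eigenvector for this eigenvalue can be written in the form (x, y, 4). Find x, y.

We need (Q + 4I)v = 0.
Q + 4I = [[-1, 18, -9], [-2, 12, -6], [-4, 32, -16]].
Row 1: (-1)·x + (18)·y + (-9)·4 = 0
Row 2: (-2)·x + (12)·y + (-6)·4 = 0
Row 3: (-4)·x + (32)·y + (-16)·4 = 0
Solving gives x = 0, y = 2.
Check: Q·(0, 2, 4) = (0, -8, -16) = -4·(0, 2, 4).

0, 2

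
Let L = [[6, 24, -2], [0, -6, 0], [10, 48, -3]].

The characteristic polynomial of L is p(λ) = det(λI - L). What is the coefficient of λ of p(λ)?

p(λ) = λ^3 + 3λ^2 - 16λ + 12.
The coefficient of λ is -16.

-16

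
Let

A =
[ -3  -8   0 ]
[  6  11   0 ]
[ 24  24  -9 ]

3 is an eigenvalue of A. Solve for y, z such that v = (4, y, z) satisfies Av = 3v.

We need (A - 3I)v = 0.
A - 3I = [[-6, -8, 0], [6, 8, 0], [24, 24, -12]].
Row 1: (-6)·4 + (-8)·y + (0)·z = 0
Row 2: (6)·4 + (8)·y + (0)·z = 0
Row 3: (24)·4 + (24)·y + (-12)·z = 0
Solving gives y = -3, z = 2.
Check: A·(4, -3, 2) = (12, -9, 6) = 3·(4, -3, 2).

-3, 2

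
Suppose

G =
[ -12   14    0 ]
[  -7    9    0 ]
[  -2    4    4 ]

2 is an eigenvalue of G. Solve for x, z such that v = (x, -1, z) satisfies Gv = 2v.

-1, 1

We need (G - 2I)v = 0.
G - 2I = [[-14, 14, 0], [-7, 7, 0], [-2, 4, 2]].
Row 1: (-14)·x + (14)·-1 + (0)·z = 0
Row 2: (-7)·x + (7)·-1 + (0)·z = 0
Row 3: (-2)·x + (4)·-1 + (2)·z = 0
Solving gives x = -1, z = 1.
Check: G·(-1, -1, 1) = (-2, -2, 2) = 2·(-1, -1, 1).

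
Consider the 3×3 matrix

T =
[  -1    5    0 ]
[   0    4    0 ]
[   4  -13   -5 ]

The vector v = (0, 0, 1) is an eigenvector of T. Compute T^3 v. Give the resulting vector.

(0, 0, -125)

First find the eigenvalue: Tv = (0, 0, -5) = -5·(0, 0, 1), so λ = -5.
Then T^3 v = λ^3·v = (-5)^3·(0, 0, 1) = -125·(0, 0, 1) = (0, 0, -125).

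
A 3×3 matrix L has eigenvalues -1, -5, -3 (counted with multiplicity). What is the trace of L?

trace(L) is the sum of the eigenvalues: (-1) + (-5) + (-3) = -9.

-9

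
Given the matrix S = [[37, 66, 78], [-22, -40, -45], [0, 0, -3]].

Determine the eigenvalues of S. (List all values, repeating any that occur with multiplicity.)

-7, -3, 4

Set up det(μI - S) = 0.
Expanding the 3×3 determinant: p(μ) = μ^3 + 6μ^2 - 19μ - 84.
Rational-root test: μ = 4 gives p(4) = 0.
Dividing by (μ - 4) leaves μ^2 + 10μ + 21.
The quadratic factors as (μ + 7)·(μ + 3).
Eigenvalues: -7, -3, 4.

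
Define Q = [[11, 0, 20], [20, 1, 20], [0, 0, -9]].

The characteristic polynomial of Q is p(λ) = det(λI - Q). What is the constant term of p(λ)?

99

p(λ) = λ^3 - 3λ^2 - 97λ + 99.
The constant term is 99.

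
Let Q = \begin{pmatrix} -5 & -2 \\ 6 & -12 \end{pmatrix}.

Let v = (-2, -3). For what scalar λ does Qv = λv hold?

-8

Compute Qv: Q·(-2, -3) = (16, 24).
Since Qv = λv, compare component 1: 16 = λ·-2, so λ = -8.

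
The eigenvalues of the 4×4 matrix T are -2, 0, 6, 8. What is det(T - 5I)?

105

If T has eigenvalues -2, 0, 6, 8, then T - 5I has eigenvalues -7, -5, 1, 3.
det(T - 5I) = (-7) · (-5) · (1) · (3) = 105.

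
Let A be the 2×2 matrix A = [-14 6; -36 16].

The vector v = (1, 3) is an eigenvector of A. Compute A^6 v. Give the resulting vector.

First find the eigenvalue: Av = (4, 12) = 4·(1, 3), so λ = 4.
Then A^6 v = λ^6·v = 4^6·(1, 3) = 4096·(1, 3) = (4096, 12288).

(4096, 12288)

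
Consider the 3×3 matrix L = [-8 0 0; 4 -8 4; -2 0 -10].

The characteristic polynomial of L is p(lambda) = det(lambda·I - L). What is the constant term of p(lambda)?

p(lambda) = lambda^3 + 26·lambda^2 + 224·lambda + 640.
The constant term is 640.

640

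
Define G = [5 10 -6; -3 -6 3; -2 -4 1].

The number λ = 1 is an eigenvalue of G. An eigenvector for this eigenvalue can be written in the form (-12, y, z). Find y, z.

6, 2

We need (G - 1I)v = 0.
G - 1I = [[4, 10, -6], [-3, -7, 3], [-2, -4, 0]].
Row 1: (4)·-12 + (10)·y + (-6)·z = 0
Row 2: (-3)·-12 + (-7)·y + (3)·z = 0
Row 3: (-2)·-12 + (-4)·y + (0)·z = 0
Solving gives y = 6, z = 2.
Check: G·(-12, 6, 2) = (-12, 6, 2) = 1·(-12, 6, 2).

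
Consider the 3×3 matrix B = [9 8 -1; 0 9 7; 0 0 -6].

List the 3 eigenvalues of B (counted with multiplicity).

-6, 9, 9

B is upper triangular, so its eigenvalues are the diagonal entries.
Diagonal: 9, 9, -6.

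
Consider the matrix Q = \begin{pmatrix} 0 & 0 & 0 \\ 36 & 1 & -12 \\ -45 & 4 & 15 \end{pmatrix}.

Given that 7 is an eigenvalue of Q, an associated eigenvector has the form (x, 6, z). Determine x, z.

We need (Q - 7I)v = 0.
Q - 7I = [[-7, 0, 0], [36, -6, -12], [-45, 4, 8]].
Row 1: (-7)·x + (0)·6 + (0)·z = 0
Row 2: (36)·x + (-6)·6 + (-12)·z = 0
Row 3: (-45)·x + (4)·6 + (8)·z = 0
Solving gives x = 0, z = -3.
Check: Q·(0, 6, -3) = (0, 42, -21) = 7·(0, 6, -3).

0, -3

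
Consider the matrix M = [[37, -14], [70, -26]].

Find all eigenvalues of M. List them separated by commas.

2, 9

det(M - λI) = (37 - λ)(-26 - λ) - (-14)·(70) = λ^2 - 11λ + 18.
This factors as (λ - 2)·(λ - 9) = 0.
Eigenvalues: 2, 9.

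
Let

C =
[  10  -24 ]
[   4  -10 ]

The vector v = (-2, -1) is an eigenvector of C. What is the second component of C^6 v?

First find the eigenvalue: Cv = (4, 2) = -2·(-2, -1), so λ = -2.
Then C^6 v = λ^6·v = (-2)^6·(-2, -1) = 64·(-2, -1) = (-128, -64).

-64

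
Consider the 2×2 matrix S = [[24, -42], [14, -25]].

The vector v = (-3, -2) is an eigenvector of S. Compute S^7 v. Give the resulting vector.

(49152, 32768)

First find the eigenvalue: Sv = (12, 8) = -4·(-3, -2), so λ = -4.
Then S^7 v = λ^7·v = (-4)^7·(-3, -2) = -16384·(-3, -2) = (49152, 32768).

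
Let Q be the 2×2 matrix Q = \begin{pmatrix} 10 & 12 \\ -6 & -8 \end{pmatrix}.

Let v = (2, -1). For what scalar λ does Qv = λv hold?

Compute Qv: Q·(2, -1) = (8, -4).
Since Qv = λv, compare component 1: 8 = λ·2, so λ = 4.

4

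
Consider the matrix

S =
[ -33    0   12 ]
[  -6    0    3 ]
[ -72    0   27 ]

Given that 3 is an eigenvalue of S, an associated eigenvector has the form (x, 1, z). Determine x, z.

We need (S - 3I)v = 0.
S - 3I = [[-36, 0, 12], [-6, -3, 3], [-72, 0, 24]].
Row 1: (-36)·x + (0)·1 + (12)·z = 0
Row 2: (-6)·x + (-3)·1 + (3)·z = 0
Row 3: (-72)·x + (0)·1 + (24)·z = 0
Solving gives x = 1, z = 3.
Check: S·(1, 1, 3) = (3, 3, 9) = 3·(1, 1, 3).

1, 3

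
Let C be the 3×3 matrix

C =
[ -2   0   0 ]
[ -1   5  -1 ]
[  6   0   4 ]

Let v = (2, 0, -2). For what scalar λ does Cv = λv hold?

-2

Compute Cv: C·(2, 0, -2) = (-4, 0, 4).
Since Cv = λv, compare component 1: -4 = λ·2, so λ = -2.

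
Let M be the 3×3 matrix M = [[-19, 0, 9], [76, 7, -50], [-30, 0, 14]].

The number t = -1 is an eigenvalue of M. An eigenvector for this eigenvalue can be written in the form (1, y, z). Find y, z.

3, 2

We need (M + 1I)v = 0.
M + 1I = [[-18, 0, 9], [76, 8, -50], [-30, 0, 15]].
Row 1: (-18)·1 + (0)·y + (9)·z = 0
Row 2: (76)·1 + (8)·y + (-50)·z = 0
Row 3: (-30)·1 + (0)·y + (15)·z = 0
Solving gives y = 3, z = 2.
Check: M·(1, 3, 2) = (-1, -3, -2) = -1·(1, 3, 2).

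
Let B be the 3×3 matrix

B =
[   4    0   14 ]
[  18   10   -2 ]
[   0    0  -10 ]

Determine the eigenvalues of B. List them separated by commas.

-10, 4, 10

Compute the characteristic polynomial p(t) = det(tI - B).
Expanding the 3×3 determinant: p(t) = t^3 - 4t^2 - 100t + 400.
Since p(4) = 0, t = 4 is a root.
Dividing by (t - 4) leaves t^2 - 100.
The quadratic factors as (t + 10)·(t - 10).
Eigenvalues: -10, 4, 10.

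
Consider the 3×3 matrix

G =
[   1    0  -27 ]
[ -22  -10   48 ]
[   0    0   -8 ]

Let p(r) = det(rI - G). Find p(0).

-80

p(0) = det(0·I − G) = det(−G) = (−1)^3·det(G).
det(G) = 80, so p(0) = -80.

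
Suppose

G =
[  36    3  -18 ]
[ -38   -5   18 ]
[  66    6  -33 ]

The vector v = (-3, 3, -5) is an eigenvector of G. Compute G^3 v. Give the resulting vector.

(-81, 81, -135)

First find the eigenvalue: Gv = (-9, 9, -15) = 3·(-3, 3, -5), so λ = 3.
Then G^3 v = λ^3·v = 3^3·(-3, 3, -5) = 27·(-3, 3, -5) = (-81, 81, -135).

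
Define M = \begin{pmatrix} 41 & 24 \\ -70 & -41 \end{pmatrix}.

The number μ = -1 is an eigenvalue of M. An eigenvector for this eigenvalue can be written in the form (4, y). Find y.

-7

We need (M + 1I)v = 0.
M + 1I = [[42, 24], [-70, -40]].
Row 1: (42)·4 + (24)·y = 0
Row 2: (-70)·4 + (-40)·y = 0
Solving gives y = -7.
Check: M·(4, -7) = (-4, 7) = -1·(4, -7).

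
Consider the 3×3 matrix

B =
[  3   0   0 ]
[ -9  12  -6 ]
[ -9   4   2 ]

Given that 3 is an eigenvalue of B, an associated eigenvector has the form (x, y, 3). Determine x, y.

1, 3

We need (B - 3I)v = 0.
B - 3I = [[0, 0, 0], [-9, 9, -6], [-9, 4, -1]].
Row 1: (0)·x + (0)·y + (0)·3 = 0
Row 2: (-9)·x + (9)·y + (-6)·3 = 0
Row 3: (-9)·x + (4)·y + (-1)·3 = 0
Solving gives x = 1, y = 3.
Check: B·(1, 3, 3) = (3, 9, 9) = 3·(1, 3, 3).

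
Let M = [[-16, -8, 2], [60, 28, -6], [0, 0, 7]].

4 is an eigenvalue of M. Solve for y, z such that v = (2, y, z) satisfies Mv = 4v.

We need (M - 4I)v = 0.
M - 4I = [[-20, -8, 2], [60, 24, -6], [0, 0, 3]].
Row 1: (-20)·2 + (-8)·y + (2)·z = 0
Row 2: (60)·2 + (24)·y + (-6)·z = 0
Row 3: (0)·2 + (0)·y + (3)·z = 0
Solving gives y = -5, z = 0.
Check: M·(2, -5, 0) = (8, -20, 0) = 4·(2, -5, 0).

-5, 0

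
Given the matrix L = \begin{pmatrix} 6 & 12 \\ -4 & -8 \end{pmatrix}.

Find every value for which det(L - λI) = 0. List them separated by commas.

-2, 0

det(L - λI) = (6 - λ)(-8 - λ) - (12)·(-4) = λ^2 + 2λ.
This factors as (λ + 2)·λ = 0.
Eigenvalues: -2, 0.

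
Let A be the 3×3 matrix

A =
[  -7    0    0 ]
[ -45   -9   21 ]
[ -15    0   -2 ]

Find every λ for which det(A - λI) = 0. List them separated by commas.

-9, -7, -2

The characteristic polynomial is p(μ) = det(μI - A).
Cofactor expansion gives p(μ) = μ^3 + 18μ^2 + 95μ + 126.
Since p(-9) = 0, μ = -9 is a root.
Factor out (μ + 9): p(μ) = (μ + 9)·(μ^2 + 9μ + 14).
The quadratic factors as (μ + 7)·(μ + 2).
Eigenvalues: -9, -7, -2.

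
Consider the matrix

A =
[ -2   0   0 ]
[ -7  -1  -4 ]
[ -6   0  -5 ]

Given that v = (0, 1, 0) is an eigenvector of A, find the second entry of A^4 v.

1

First find the eigenvalue: Av = (0, -1, 0) = -1·(0, 1, 0), so λ = -1.
Then A^4 v = λ^4·v = (-1)^4·(0, 1, 0) = 1·(0, 1, 0) = (0, 1, 0).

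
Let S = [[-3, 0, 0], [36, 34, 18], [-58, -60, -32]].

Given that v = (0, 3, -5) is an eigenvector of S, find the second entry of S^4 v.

768

First find the eigenvalue: Sv = (0, 12, -20) = 4·(0, 3, -5), so λ = 4.
Then S^4 v = λ^4·v = 4^4·(0, 3, -5) = 256·(0, 3, -5) = (0, 768, -1280).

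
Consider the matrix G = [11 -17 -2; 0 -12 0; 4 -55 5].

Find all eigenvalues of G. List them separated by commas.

-12, 7, 9

The characteristic polynomial is p(r) = det(rI - G).
Cofactor expansion gives p(r) = r^3 - 4r^2 - 129r + 756.
Rational-root test: r = 7 gives p(7) = 0.
Factor out (r - 7): p(r) = (r - 7)·(r^2 + 3r - 108).
The quadratic factors as (r + 12)·(r - 9).
Eigenvalues: -12, 7, 9.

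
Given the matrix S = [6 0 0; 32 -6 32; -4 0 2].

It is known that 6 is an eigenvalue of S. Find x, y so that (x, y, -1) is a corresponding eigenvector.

We need (S - 6I)v = 0.
S - 6I = [[0, 0, 0], [32, -12, 32], [-4, 0, -4]].
Row 1: (0)·x + (0)·y + (0)·-1 = 0
Row 2: (32)·x + (-12)·y + (32)·-1 = 0
Row 3: (-4)·x + (0)·y + (-4)·-1 = 0
Solving gives x = 1, y = 0.
Check: S·(1, 0, -1) = (6, 0, -6) = 6·(1, 0, -1).

1, 0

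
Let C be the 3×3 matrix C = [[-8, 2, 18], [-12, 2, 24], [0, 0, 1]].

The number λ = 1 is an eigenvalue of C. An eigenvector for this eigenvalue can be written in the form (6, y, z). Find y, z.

We need (C - 1I)v = 0.
C - 1I = [[-9, 2, 18], [-12, 1, 24], [0, 0, 0]].
Row 1: (-9)·6 + (2)·y + (18)·z = 0
Row 2: (-12)·6 + (1)·y + (24)·z = 0
Row 3: (0)·6 + (0)·y + (0)·z = 0
Solving gives y = 0, z = 3.
Check: C·(6, 0, 3) = (6, 0, 3) = 1·(6, 0, 3).

0, 3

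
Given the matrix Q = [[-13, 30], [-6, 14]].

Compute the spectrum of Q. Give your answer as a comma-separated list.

-1, 2

det(Q - lambda·I) = (-13 - lambda)(14 - lambda) - (30)·(-6) = lambda^2 - lambda - 2.
This factors as (lambda + 1)·(lambda - 2) = 0.
Eigenvalues: -1, 2.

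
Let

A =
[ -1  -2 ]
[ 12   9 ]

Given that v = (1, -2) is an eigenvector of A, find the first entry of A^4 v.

81

First find the eigenvalue: Av = (3, -6) = 3·(1, -2), so λ = 3.
Then A^4 v = λ^4·v = 3^4·(1, -2) = 81·(1, -2) = (81, -162).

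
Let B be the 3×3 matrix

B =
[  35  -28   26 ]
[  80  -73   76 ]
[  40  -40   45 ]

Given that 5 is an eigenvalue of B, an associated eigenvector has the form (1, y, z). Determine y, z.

We need (B - 5I)v = 0.
B - 5I = [[30, -28, 26], [80, -78, 76], [40, -40, 40]].
Row 1: (30)·1 + (-28)·y + (26)·z = 0
Row 2: (80)·1 + (-78)·y + (76)·z = 0
Row 3: (40)·1 + (-40)·y + (40)·z = 0
Solving gives y = 2, z = 1.
Check: B·(1, 2, 1) = (5, 10, 5) = 5·(1, 2, 1).

2, 1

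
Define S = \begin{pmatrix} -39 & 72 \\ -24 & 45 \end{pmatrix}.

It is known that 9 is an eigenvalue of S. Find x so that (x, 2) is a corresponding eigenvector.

We need (S - 9I)v = 0.
S - 9I = [[-48, 72], [-24, 36]].
Row 1: (-48)·x + (72)·2 = 0
Row 2: (-24)·x + (36)·2 = 0
Solving gives x = 3.
Check: S·(3, 2) = (27, 18) = 9·(3, 2).

3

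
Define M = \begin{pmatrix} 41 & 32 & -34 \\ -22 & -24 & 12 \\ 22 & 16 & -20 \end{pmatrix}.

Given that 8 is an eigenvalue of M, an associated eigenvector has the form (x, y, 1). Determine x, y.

2, -1

We need (M - 8I)v = 0.
M - 8I = [[33, 32, -34], [-22, -32, 12], [22, 16, -28]].
Row 1: (33)·x + (32)·y + (-34)·1 = 0
Row 2: (-22)·x + (-32)·y + (12)·1 = 0
Row 3: (22)·x + (16)·y + (-28)·1 = 0
Solving gives x = 2, y = -1.
Check: M·(2, -1, 1) = (16, -8, 8) = 8·(2, -1, 1).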